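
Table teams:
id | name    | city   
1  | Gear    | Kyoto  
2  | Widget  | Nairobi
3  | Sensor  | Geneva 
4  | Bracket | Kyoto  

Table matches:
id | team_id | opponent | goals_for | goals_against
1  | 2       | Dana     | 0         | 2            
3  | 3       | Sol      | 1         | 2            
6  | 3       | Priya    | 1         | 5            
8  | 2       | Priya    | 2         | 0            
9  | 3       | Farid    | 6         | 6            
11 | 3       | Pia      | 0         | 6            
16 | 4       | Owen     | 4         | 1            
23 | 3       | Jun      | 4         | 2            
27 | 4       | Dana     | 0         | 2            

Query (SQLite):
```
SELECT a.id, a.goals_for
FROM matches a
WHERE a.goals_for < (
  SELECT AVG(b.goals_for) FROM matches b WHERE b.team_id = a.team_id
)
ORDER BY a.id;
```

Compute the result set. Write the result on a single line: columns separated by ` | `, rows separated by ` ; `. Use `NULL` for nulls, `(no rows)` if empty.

1 | 0 ; 3 | 1 ; 6 | 1 ; 11 | 0 ; 27 | 0

For each matches row a, compute AVG(goals_for) over rows sharing a.team_id.
Keep row a if a.goals_for < that per-group AVG.
  team_id=2: AVG(goals_for) = 1.0
  team_id=3: AVG(goals_for) = 2.4
  team_id=4: AVG(goals_for) = 2.0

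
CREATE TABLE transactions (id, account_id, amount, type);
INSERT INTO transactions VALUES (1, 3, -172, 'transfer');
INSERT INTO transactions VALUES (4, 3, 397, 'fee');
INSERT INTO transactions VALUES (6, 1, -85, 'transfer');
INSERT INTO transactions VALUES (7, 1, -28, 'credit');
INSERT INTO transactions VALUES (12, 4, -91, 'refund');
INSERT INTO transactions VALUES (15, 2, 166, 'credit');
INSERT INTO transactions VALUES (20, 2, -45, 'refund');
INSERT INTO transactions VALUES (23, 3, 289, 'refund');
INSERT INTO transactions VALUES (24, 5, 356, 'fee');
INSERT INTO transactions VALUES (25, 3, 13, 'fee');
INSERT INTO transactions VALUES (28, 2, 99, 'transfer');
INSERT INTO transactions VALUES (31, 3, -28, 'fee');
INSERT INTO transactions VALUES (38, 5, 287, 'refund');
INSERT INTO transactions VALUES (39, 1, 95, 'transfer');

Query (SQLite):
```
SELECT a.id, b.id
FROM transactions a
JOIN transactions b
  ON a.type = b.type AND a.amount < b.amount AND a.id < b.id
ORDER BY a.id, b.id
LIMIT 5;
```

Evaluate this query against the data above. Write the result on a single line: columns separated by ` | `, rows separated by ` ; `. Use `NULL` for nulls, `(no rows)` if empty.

1 | 6 ; 1 | 28 ; 1 | 39 ; 6 | 28 ; 6 | 39

Pairs (a,b) with same type, a.amount < b.amount, a.id < b.id.
type groups: credit:{7,15} fee:{4,24,25,31} refund:{12,20,23,38} transfer:{1,6,28,39}
Ordered by (a.id, b.id); first 5.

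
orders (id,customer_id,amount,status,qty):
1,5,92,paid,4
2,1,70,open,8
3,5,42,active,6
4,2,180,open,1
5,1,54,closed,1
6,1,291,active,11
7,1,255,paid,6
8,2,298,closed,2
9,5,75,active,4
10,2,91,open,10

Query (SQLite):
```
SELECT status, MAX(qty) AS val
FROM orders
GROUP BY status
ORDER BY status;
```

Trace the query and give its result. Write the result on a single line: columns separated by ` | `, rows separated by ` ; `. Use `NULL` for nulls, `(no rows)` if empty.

active | 11 ; closed | 2 ; open | 10 ; paid | 6

Partition orders by status; compute MAX(qty) within each group.
  active: ids {3, 6, 9} → MAX(qty)=11
  closed: ids {5, 8} → MAX(qty)=2
  open: ids {2, 4, 10} → MAX(qty)=10
  paid: ids {1, 7} → MAX(qty)=6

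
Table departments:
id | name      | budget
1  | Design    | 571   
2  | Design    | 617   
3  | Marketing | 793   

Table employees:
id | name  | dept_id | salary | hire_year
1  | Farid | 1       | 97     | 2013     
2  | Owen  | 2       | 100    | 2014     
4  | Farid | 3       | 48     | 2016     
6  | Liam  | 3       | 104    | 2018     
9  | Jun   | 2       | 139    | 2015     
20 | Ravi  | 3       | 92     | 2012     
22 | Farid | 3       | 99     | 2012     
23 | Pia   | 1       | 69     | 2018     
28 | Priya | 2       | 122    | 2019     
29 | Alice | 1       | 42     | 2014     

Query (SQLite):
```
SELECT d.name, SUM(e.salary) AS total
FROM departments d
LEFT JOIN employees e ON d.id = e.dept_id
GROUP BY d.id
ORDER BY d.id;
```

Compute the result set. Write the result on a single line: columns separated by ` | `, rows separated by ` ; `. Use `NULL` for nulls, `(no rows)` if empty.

Design | 208 ; Design | 361 ; Marketing | 343

LEFT JOIN keeps every departments row; unmatched ones get NULL for employees columns.
Group by departments.id and compute SUM(e.salary). SUM over an all-NULL group is NULL.
  1: ids {1, 23, 29} → SUM(e.salary)=208
  2: ids {2, 9, 28} → SUM(e.salary)=361
  3: ids {4, 6, 20, 22} → SUM(e.salary)=343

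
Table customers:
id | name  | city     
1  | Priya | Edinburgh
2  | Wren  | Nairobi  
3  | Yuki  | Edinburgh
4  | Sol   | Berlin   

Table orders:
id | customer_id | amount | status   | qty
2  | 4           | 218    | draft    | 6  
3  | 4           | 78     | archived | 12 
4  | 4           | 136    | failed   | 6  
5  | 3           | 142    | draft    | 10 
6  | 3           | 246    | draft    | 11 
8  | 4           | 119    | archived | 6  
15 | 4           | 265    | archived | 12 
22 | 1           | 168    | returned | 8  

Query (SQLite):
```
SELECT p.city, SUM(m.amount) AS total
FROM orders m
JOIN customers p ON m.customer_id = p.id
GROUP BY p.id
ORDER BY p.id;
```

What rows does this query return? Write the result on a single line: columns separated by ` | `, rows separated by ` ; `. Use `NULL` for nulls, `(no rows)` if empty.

Edinburgh | 168 ; Edinburgh | 388 ; Berlin | 816

Join each orders row to its customers via customer_id.
Group joined rows by customers.id; compute SUM(m.amount) per group.
  1: ids {22} → SUM(m.amount)=168
  3: ids {5, 6} → SUM(m.amount)=388
  4: ids {2, 3, 4, 8, 15} → SUM(m.amount)=816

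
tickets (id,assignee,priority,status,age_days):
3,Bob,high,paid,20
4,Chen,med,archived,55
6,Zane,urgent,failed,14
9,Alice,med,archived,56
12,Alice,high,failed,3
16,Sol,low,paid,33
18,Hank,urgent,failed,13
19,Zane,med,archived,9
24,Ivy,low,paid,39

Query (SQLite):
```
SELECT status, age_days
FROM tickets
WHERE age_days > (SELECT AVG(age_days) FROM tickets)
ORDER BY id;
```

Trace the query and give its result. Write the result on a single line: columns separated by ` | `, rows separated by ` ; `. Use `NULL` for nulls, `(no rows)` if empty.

Scalar subquery: AVG(age_days) over all tickets rows = 26.888889 (≈; comparison uses full precision).
Keep rows where age_days > that value.

archived | 55 ; archived | 56 ; paid | 33 ; paid | 39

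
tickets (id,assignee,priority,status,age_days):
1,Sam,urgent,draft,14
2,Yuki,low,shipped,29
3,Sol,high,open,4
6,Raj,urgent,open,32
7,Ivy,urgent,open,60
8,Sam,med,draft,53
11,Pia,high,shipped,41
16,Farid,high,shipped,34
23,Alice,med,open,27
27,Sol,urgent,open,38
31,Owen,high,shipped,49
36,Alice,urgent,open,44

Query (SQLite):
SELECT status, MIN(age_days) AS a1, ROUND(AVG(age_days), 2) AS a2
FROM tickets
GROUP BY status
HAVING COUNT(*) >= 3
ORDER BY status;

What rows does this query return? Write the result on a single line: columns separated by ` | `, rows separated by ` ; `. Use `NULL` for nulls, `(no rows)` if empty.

open | 4 | 34.17 ; shipped | 29 | 38.25

Group tickets by status.
Per group compute: MIN(age_days), ROUND(AVG(age_days), 2).
HAVING: drop groups with fewer than 3 rows.
  draft: ids {1, 8} → MIN(age_days)=14, ROUND(AVG(age_days), 2)=33.5
  open: ids {3, 6, 7, 23, 27, 36} → MIN(age_days)=4, ROUND(AVG(age_days), 2)=34.17
  shipped: ids {2, 11, 16, 31} → MIN(age_days)=29, ROUND(AVG(age_days), 2)=38.25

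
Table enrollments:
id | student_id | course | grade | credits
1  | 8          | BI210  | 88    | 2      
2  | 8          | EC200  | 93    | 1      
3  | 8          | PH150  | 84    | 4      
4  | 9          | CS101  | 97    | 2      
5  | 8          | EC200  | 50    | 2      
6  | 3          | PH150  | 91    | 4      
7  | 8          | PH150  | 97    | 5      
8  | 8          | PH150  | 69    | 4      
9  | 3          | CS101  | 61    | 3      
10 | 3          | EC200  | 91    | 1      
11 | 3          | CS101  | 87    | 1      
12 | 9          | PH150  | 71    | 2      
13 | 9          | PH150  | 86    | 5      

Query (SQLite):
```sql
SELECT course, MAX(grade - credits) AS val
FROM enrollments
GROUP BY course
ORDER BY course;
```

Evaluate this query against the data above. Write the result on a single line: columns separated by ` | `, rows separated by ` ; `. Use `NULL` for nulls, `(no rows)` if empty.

BI210 | 86 ; CS101 | 95 ; EC200 | 92 ; PH150 | 92

For each row compute grade - credits.
Group by course; take MAX of the expression per group.
  BI210: ids {1} → MAX(grade - credits)=86
  CS101: ids {4, 9, 11} → MAX(grade - credits)=95
  EC200: ids {2, 5, 10} → MAX(grade - credits)=92
  PH150: ids {3, 6, 7, 8, 12, 13} → MAX(grade - credits)=92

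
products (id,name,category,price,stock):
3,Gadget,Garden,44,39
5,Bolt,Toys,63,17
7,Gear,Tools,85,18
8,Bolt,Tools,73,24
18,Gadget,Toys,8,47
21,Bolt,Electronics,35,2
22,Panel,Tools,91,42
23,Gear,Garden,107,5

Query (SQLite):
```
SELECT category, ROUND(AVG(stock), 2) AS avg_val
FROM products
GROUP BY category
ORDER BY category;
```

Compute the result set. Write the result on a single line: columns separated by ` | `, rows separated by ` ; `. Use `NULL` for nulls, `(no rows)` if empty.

Partition products by category; compute ROUND(AVG(stock), 2) within each group.
  Electronics: ids {21} → ROUND(AVG(stock), 2)=2
  Garden: ids {3, 23} → ROUND(AVG(stock), 2)=22
  Tools: ids {7, 8, 22} → ROUND(AVG(stock), 2)=28
  Toys: ids {5, 18} → ROUND(AVG(stock), 2)=32

Electronics | 2 ; Garden | 22 ; Tools | 28 ; Toys | 32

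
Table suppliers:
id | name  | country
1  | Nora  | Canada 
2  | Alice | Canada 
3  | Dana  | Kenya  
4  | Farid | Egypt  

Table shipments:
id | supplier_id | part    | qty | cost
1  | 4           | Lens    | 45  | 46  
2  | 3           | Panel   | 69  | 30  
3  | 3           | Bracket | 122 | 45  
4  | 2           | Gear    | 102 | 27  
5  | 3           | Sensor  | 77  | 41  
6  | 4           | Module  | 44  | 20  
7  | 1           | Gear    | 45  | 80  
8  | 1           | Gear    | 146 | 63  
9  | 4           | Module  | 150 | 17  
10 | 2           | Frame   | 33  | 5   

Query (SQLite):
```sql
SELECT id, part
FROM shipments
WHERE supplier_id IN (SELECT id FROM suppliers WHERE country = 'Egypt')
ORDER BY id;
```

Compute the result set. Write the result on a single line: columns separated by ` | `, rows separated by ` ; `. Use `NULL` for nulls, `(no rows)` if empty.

1 | Lens ; 6 | Module ; 9 | Module

Inner query: suppliers.id where country = 'Egypt'.
Outer: keep shipments rows whose supplier_id is in that set.
Inner query → {4}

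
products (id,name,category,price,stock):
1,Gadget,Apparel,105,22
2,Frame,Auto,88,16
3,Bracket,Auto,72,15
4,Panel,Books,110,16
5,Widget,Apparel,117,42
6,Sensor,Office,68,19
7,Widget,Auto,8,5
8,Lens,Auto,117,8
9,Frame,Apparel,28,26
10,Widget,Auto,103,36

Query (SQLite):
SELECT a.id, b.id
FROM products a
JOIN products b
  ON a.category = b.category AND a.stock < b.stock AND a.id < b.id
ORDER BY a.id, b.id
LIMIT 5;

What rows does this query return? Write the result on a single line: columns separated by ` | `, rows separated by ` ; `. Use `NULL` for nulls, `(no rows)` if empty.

1 | 5 ; 1 | 9 ; 2 | 10 ; 3 | 10 ; 7 | 8

Pairs (a,b) with same category, a.stock < b.stock, a.id < b.id.
category groups: Apparel:{1,5,9} Auto:{2,3,7,8,10} Books:{4} Office:{6}
Ordered by (a.id, b.id); first 5.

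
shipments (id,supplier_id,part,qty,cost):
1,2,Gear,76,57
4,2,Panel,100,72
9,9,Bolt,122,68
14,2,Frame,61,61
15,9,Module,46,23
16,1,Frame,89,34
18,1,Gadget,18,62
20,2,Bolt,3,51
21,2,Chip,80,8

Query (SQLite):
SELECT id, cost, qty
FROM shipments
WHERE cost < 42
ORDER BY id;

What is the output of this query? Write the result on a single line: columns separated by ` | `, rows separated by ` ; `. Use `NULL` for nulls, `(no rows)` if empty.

cost < 42: ids {15, 16, 21}

15 | 23 | 46 ; 16 | 34 | 89 ; 21 | 8 | 80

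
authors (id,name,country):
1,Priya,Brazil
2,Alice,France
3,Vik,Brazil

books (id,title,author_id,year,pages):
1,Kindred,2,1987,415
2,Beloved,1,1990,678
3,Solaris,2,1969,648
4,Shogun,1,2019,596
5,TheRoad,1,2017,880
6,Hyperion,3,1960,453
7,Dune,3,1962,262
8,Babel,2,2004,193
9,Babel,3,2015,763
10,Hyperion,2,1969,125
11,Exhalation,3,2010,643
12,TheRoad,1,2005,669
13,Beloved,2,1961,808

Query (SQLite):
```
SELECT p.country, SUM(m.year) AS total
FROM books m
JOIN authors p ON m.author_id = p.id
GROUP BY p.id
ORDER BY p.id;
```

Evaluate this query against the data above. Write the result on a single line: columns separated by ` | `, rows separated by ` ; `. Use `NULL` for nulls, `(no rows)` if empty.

Join each books row to its authors via author_id.
Group joined rows by authors.id; compute SUM(m.year) per group.
  1: ids {2, 4, 5, 12} → SUM(m.year)=8031
  2: ids {1, 3, 8, 10, 13} → SUM(m.year)=9890
  3: ids {6, 7, 9, 11} → SUM(m.year)=7947

Brazil | 8031 ; France | 9890 ; Brazil | 7947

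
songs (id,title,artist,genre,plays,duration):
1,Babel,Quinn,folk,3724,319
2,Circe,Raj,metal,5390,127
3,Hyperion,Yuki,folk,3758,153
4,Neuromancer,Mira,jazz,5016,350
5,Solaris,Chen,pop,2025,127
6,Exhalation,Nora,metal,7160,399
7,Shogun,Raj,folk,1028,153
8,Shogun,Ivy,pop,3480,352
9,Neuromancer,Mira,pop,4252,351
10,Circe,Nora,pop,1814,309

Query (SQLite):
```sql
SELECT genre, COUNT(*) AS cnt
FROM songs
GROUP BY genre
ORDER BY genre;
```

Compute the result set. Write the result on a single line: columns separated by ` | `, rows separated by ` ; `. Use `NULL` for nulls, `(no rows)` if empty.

folk | 3 ; jazz | 1 ; metal | 2 ; pop | 4

Partition songs by genre; compute COUNT(*) within each group.
  folk: ids {1, 3, 7} → COUNT(*)=3
  jazz: ids {4} → COUNT(*)=1
  metal: ids {2, 6} → COUNT(*)=2
  pop: ids {5, 8, 9, 10} → COUNT(*)=4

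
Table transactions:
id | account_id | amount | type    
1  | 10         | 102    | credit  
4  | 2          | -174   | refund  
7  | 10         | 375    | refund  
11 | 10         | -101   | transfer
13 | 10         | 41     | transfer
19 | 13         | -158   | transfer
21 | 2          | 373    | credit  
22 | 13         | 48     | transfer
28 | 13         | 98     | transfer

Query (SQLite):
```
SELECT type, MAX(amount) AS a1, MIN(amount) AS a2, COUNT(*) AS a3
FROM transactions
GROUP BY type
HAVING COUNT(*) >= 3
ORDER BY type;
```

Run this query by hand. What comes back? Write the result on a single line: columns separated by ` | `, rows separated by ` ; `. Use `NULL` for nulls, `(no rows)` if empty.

transfer | 98 | -158 | 5

Group transactions by type.
Per group compute: MAX(amount), MIN(amount), COUNT(*).
HAVING: drop groups with fewer than 3 rows.
  credit: ids {1, 21} → MAX(amount)=373, MIN(amount)=102, COUNT(*)=2
  refund: ids {4, 7} → MAX(amount)=375, MIN(amount)=-174, COUNT(*)=2
  transfer: ids {11, 13, 19, 22, 28} → MAX(amount)=98, MIN(amount)=-158, COUNT(*)=5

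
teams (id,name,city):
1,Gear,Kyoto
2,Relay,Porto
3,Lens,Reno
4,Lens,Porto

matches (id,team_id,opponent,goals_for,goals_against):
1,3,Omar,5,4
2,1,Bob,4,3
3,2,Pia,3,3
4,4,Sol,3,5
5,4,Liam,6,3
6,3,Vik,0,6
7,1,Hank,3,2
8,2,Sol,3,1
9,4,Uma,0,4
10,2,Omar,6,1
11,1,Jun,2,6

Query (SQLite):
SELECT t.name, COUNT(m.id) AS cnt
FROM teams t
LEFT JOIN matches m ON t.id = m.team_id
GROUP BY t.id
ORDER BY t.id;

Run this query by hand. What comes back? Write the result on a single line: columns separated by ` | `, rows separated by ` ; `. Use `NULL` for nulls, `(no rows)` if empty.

Gear | 3 ; Relay | 3 ; Lens | 2 ; Lens | 3

LEFT JOIN keeps every teams row; unmatched ones get NULL for matches columns.
Group by teams.id and compute COUNT(m.id). COUNT(col) of an all-NULL group is 0.
  1: ids {2, 7, 11} → COUNT(m.id)=3
  2: ids {3, 8, 10} → COUNT(m.id)=3
  3: ids {1, 6} → COUNT(m.id)=2
  4: ids {4, 5, 9} → COUNT(m.id)=3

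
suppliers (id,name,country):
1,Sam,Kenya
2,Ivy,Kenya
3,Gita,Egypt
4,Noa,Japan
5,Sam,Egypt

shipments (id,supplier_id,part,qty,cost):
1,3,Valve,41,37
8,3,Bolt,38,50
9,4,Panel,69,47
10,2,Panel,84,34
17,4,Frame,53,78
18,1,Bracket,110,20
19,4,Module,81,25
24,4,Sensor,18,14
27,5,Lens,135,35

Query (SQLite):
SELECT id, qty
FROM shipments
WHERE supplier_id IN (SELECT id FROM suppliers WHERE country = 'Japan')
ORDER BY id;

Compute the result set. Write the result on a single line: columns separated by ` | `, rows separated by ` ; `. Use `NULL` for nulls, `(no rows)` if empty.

Inner query: suppliers.id where country = 'Japan'.
Outer: keep shipments rows whose supplier_id is in that set.
Inner query → {4}

9 | 69 ; 17 | 53 ; 19 | 81 ; 24 | 18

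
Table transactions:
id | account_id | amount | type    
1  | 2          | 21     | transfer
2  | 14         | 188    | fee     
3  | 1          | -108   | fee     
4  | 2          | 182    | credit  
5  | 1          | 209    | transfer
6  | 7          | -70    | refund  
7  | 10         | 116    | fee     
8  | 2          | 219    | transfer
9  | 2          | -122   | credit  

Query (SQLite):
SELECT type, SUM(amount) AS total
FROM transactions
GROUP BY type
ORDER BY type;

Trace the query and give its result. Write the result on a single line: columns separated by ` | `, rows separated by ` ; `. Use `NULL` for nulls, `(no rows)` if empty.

credit | 60 ; fee | 196 ; refund | -70 ; transfer | 449

Partition transactions by type; compute SUM(amount) within each group.
  credit: ids {4, 9} → SUM(amount)=60
  fee: ids {2, 3, 7} → SUM(amount)=196
  refund: ids {6} → SUM(amount)=-70
  transfer: ids {1, 5, 8} → SUM(amount)=449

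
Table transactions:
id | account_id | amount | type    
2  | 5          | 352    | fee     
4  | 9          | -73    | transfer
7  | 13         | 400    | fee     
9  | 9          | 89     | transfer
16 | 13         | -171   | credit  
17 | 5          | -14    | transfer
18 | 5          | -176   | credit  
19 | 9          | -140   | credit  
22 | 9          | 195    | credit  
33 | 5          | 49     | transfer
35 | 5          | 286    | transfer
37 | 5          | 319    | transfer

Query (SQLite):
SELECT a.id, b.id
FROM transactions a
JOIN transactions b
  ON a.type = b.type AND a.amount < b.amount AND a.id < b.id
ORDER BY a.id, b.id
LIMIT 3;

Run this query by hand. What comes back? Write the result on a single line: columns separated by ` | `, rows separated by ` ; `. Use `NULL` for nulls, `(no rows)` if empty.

2 | 7 ; 4 | 9 ; 4 | 17

Pairs (a,b) with same type, a.amount < b.amount, a.id < b.id.
type groups: credit:{16,18,19,22} fee:{2,7} transfer:{4,9,17,33,35,37}
Ordered by (a.id, b.id); first 3.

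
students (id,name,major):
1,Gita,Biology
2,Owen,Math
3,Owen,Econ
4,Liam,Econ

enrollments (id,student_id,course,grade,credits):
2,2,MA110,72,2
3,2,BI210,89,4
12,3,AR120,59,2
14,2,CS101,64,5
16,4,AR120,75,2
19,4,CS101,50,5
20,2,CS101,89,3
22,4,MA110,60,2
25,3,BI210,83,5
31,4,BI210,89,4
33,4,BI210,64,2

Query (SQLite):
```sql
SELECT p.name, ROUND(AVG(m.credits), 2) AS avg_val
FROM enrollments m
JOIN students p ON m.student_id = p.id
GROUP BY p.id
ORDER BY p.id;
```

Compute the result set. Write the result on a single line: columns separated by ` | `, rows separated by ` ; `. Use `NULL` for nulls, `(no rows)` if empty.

Owen | 3.5 ; Owen | 3.5 ; Liam | 3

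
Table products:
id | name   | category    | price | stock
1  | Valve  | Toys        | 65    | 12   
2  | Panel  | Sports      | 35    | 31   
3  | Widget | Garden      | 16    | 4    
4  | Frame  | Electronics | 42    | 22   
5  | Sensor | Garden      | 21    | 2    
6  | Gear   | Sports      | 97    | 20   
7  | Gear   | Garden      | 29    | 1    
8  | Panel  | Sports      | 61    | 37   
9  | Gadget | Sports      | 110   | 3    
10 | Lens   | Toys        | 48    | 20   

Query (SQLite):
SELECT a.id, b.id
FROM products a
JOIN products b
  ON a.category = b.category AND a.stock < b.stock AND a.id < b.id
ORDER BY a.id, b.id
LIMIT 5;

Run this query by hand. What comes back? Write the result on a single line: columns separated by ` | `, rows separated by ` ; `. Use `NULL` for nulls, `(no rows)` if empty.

1 | 10 ; 2 | 8 ; 6 | 8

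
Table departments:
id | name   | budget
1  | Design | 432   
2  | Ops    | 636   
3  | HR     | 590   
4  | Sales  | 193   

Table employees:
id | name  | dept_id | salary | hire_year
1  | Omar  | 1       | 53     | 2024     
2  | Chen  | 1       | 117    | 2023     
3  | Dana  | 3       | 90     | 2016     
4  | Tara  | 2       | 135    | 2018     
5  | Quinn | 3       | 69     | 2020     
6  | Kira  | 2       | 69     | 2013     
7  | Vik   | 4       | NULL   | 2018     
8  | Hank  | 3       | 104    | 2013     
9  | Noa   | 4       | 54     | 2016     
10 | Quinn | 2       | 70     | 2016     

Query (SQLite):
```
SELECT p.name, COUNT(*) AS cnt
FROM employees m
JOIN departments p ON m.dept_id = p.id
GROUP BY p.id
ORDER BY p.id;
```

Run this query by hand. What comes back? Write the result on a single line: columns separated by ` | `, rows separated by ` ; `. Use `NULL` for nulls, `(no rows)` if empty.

Design | 2 ; Ops | 3 ; HR | 3 ; Sales | 2

Join each employees row to its departments via dept_id.
Group joined rows by departments.id; compute COUNT(*) per group.
  1: ids {1, 2} → COUNT(*)=2
  2: ids {4, 6, 10} → COUNT(*)=3
  3: ids {3, 5, 8} → COUNT(*)=3
  4: ids {7, 9} → COUNT(*)=2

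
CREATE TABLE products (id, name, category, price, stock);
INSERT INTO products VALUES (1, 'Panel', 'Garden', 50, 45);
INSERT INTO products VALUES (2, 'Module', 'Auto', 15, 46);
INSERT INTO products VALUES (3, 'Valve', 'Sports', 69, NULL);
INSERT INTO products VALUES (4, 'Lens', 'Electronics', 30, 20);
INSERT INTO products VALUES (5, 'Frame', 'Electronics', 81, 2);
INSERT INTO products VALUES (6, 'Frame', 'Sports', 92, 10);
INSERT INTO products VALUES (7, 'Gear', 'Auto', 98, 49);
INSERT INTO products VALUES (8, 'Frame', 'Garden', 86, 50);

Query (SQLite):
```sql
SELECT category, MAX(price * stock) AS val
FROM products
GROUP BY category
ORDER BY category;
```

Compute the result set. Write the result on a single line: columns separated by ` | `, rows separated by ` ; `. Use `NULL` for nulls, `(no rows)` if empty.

For each row compute price * stock.
Group by category; take MAX of the expression per group.
  Auto: ids {2, 7} → MAX(price * stock)=4802
  Electronics: ids {4, 5} → MAX(price * stock)=600
  Garden: ids {1, 8} → MAX(price * stock)=4300
  Sports: ids {3, 6} → MAX(price * stock)=920

Auto | 4802 ; Electronics | 600 ; Garden | 4300 ; Sports | 920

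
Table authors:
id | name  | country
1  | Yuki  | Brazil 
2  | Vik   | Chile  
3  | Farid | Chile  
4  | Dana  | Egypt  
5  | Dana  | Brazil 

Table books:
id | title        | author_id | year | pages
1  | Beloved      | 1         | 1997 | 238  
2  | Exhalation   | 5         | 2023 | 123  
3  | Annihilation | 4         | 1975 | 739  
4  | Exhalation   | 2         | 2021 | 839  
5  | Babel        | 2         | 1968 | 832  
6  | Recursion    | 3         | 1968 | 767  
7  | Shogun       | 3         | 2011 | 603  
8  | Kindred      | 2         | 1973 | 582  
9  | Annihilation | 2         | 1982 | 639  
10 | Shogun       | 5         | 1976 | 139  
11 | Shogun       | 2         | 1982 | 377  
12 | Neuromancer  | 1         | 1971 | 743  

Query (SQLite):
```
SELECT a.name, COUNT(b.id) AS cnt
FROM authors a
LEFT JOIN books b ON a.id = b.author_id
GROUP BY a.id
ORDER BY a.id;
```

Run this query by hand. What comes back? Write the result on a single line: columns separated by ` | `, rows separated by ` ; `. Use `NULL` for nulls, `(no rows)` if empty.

Yuki | 2 ; Vik | 5 ; Farid | 2 ; Dana | 1 ; Dana | 2

LEFT JOIN keeps every authors row; unmatched ones get NULL for books columns.
Group by authors.id and compute COUNT(b.id). COUNT(col) of an all-NULL group is 0.
  1: ids {1, 12} → COUNT(b.id)=2
  2: ids {4, 5, 8, 9, 11} → COUNT(b.id)=5
  3: ids {6, 7} → COUNT(b.id)=2
  4: ids {3} → COUNT(b.id)=1
  5: ids {2, 10} → COUNT(b.id)=2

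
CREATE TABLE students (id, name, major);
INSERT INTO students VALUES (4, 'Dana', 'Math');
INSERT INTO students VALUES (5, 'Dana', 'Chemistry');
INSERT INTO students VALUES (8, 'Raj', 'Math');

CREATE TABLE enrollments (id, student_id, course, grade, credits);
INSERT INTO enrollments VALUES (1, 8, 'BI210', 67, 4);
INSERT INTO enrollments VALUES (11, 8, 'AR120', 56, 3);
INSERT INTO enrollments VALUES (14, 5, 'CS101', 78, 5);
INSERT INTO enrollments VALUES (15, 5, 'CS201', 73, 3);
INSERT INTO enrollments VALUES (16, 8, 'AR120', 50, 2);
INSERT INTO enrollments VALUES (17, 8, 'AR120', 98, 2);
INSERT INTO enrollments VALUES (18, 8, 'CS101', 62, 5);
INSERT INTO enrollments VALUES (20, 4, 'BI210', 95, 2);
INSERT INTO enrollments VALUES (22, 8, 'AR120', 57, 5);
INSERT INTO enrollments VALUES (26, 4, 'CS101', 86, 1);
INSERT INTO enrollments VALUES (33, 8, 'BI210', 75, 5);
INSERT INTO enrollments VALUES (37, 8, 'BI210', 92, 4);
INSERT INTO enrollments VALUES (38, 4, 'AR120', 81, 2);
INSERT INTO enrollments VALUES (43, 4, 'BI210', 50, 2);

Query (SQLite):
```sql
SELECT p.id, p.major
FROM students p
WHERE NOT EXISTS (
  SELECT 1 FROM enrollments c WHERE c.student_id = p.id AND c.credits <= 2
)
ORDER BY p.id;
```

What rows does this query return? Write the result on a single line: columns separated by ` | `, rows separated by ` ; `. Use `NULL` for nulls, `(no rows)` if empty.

For each students row, check whether any enrollments with matching student_id has credits <= 2.
Keep rows where that is false.

5 | Chemistry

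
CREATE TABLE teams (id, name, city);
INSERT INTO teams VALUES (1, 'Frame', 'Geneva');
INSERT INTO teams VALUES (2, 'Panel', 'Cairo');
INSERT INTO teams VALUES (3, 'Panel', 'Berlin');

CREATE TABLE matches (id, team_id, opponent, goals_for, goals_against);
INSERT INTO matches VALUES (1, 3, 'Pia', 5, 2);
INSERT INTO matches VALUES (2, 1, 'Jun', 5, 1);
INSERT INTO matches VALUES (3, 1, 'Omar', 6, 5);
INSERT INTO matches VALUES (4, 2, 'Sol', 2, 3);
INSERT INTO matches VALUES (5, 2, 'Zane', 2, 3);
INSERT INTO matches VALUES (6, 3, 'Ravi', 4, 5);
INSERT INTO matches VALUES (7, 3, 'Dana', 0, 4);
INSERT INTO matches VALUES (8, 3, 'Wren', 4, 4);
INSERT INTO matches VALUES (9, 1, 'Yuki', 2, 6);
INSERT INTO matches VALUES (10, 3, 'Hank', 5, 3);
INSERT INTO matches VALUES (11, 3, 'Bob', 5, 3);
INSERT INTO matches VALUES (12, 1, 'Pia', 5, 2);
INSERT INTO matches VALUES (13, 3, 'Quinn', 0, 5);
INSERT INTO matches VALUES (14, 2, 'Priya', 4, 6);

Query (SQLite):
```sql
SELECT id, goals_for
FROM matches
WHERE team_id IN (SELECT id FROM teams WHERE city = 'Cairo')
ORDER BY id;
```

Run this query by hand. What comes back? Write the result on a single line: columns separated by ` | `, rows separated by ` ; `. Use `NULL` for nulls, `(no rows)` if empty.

Inner query: teams.id where city = 'Cairo'.
Outer: keep matches rows whose team_id is in that set.
Inner query → {2}

4 | 2 ; 5 | 2 ; 14 | 4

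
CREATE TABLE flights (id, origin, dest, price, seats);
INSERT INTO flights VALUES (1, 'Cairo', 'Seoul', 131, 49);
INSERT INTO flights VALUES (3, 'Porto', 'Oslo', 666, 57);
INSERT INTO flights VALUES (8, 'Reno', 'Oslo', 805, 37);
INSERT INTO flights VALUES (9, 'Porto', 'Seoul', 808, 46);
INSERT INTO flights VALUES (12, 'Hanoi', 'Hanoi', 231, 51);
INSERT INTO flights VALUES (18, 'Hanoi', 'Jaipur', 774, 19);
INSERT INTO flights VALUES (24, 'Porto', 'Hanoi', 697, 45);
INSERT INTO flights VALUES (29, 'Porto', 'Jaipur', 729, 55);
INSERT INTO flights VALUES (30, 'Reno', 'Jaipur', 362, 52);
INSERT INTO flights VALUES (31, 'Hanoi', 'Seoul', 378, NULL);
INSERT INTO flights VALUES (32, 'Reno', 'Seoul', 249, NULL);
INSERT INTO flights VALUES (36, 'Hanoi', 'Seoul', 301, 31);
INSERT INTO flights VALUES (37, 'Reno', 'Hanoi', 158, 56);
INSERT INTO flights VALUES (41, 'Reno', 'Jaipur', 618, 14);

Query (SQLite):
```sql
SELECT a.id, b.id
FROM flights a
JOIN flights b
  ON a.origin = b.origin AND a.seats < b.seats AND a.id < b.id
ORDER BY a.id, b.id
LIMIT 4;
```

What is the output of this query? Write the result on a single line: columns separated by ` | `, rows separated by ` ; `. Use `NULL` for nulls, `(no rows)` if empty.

Pairs (a,b) with same origin, a.seats < b.seats, a.id < b.id.
origin groups: Cairo:{1} Hanoi:{12,18,31,36} Porto:{3,9,24,29} Reno:{8,30,32,37,41}
Ordered by (a.id, b.id); first 4.

8 | 30 ; 8 | 37 ; 9 | 29 ; 18 | 36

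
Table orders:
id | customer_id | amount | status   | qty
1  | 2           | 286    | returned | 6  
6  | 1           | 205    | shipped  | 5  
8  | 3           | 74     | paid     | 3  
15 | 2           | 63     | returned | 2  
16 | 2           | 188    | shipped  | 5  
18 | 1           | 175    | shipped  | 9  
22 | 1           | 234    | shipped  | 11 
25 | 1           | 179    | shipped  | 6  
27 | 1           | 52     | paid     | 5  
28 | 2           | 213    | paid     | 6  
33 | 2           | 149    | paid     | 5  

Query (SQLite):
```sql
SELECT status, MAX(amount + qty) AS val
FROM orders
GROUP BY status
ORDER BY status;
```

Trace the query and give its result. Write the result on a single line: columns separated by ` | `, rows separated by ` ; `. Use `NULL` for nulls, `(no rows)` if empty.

For each row compute amount + qty.
Group by status; take MAX of the expression per group.
  paid: ids {8, 27, 28, 33} → MAX(amount + qty)=219
  returned: ids {1, 15} → MAX(amount + qty)=292
  shipped: ids {6, 16, 18, 22, 25} → MAX(amount + qty)=245

paid | 219 ; returned | 292 ; shipped | 245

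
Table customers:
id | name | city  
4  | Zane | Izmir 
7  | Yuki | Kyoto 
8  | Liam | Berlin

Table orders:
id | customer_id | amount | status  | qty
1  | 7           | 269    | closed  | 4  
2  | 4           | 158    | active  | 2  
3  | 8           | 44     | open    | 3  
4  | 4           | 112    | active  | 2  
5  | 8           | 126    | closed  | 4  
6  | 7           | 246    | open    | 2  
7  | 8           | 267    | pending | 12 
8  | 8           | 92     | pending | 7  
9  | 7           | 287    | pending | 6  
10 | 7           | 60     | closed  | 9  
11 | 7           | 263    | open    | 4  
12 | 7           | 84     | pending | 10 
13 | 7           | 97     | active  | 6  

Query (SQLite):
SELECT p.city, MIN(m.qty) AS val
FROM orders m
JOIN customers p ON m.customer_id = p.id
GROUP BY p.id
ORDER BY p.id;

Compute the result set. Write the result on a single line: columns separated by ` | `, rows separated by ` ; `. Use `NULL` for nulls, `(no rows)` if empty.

Join each orders row to its customers via customer_id.
Group joined rows by customers.id; compute MIN(m.qty) per group.
  4: ids {2, 4} → MIN(m.qty)=2
  7: ids {1, 6, 9, 10, 11, 12, 13} → MIN(m.qty)=2
  8: ids {3, 5, 7, 8} → MIN(m.qty)=3

Izmir | 2 ; Kyoto | 2 ; Berlin | 3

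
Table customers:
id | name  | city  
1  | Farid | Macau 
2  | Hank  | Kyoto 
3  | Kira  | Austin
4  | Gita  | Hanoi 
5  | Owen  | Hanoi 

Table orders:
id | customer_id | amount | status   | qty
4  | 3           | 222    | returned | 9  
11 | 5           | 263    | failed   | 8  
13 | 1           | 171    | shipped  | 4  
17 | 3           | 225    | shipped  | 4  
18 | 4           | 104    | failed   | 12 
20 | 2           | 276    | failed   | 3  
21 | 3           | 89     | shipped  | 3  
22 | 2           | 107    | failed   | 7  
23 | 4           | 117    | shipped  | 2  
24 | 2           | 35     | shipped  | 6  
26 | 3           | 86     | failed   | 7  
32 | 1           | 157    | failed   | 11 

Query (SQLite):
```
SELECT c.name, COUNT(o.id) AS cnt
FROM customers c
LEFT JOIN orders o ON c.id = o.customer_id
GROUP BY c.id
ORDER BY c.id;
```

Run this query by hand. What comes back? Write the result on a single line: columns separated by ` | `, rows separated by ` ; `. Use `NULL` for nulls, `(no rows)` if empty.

LEFT JOIN keeps every customers row; unmatched ones get NULL for orders columns.
Group by customers.id and compute COUNT(o.id). COUNT(col) of an all-NULL group is 0.
  1: ids {13, 32} → COUNT(o.id)=2
  2: ids {20, 22, 24} → COUNT(o.id)=3
  3: ids {4, 17, 21, 26} → COUNT(o.id)=4
  4: ids {18, 23} → COUNT(o.id)=2
  5: ids {11} → COUNT(o.id)=1

Farid | 2 ; Hank | 3 ; Kira | 4 ; Gita | 2 ; Owen | 1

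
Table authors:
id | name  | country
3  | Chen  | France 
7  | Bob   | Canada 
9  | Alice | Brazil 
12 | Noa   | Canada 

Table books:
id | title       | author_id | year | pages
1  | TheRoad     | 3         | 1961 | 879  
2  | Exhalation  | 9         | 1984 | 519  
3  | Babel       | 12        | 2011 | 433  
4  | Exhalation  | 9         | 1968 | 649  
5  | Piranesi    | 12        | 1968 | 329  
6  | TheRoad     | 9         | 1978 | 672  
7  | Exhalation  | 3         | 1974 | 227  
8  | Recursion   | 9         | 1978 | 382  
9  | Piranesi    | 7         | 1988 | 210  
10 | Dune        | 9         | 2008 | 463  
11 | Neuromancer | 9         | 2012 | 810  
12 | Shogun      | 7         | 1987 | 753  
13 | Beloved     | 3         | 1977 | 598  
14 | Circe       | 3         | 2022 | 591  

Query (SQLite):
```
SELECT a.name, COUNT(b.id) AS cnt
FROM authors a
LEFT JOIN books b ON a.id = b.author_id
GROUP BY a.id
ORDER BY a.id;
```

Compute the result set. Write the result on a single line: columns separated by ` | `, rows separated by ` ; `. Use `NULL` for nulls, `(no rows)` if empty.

Chen | 4 ; Bob | 2 ; Alice | 6 ; Noa | 2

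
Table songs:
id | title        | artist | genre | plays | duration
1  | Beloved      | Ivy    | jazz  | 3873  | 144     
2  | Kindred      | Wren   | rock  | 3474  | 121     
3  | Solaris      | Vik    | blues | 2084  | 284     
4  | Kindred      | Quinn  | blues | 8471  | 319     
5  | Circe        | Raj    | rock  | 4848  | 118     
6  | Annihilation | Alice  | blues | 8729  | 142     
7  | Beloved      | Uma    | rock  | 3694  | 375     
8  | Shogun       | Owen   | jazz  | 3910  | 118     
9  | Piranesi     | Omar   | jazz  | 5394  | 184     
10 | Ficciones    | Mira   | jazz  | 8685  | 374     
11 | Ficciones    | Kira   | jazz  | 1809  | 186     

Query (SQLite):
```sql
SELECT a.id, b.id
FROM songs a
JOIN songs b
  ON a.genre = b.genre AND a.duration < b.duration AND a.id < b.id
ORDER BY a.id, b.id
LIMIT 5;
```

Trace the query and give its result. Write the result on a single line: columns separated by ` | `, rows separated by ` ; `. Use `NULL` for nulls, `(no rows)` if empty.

1 | 9 ; 1 | 10 ; 1 | 11 ; 2 | 7 ; 3 | 4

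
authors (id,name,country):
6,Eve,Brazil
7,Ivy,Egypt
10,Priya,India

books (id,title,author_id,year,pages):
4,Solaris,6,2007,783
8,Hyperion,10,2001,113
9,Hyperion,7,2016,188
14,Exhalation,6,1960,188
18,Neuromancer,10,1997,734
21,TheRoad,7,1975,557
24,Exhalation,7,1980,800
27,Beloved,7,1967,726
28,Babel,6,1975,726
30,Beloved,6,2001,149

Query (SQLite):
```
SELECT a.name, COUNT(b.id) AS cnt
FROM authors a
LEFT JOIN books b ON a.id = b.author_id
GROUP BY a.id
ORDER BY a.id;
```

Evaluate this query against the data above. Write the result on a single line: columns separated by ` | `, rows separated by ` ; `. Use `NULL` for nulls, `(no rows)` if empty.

Eve | 4 ; Ivy | 4 ; Priya | 2

LEFT JOIN keeps every authors row; unmatched ones get NULL for books columns.
Group by authors.id and compute COUNT(b.id). COUNT(col) of an all-NULL group is 0.
  6: ids {4, 14, 28, 30} → COUNT(b.id)=4
  7: ids {9, 21, 24, 27} → COUNT(b.id)=4
  10: ids {8, 18} → COUNT(b.id)=2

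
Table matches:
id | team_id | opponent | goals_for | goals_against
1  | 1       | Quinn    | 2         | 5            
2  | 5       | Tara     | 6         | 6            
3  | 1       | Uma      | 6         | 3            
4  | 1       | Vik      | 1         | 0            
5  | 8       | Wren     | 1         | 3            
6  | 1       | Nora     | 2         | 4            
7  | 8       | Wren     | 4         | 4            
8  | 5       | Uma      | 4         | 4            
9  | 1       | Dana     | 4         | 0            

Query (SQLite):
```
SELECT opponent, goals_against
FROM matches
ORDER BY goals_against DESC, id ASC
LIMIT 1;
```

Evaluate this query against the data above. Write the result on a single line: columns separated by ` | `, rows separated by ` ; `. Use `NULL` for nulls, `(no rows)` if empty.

Tara | 6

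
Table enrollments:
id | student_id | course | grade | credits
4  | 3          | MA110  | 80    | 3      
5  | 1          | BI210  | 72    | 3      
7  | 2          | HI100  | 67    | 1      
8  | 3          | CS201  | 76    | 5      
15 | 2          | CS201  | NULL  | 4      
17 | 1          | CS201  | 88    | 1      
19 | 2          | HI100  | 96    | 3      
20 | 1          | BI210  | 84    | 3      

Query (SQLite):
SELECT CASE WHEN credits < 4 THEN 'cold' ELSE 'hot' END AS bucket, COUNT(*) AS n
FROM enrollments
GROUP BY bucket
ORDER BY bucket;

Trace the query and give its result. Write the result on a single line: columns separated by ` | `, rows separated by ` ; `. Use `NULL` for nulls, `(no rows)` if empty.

cold | 6 ; hot | 2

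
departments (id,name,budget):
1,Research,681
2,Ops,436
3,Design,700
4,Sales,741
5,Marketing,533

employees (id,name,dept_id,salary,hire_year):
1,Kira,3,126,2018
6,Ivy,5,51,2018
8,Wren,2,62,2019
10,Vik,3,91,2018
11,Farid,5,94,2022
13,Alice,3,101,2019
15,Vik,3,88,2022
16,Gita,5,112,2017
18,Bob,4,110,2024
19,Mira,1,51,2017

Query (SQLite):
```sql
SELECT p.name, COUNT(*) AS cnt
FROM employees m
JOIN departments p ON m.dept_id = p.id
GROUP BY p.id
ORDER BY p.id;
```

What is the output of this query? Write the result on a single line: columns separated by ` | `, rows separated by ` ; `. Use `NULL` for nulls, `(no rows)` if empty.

Join each employees row to its departments via dept_id.
Group joined rows by departments.id; compute COUNT(*) per group.
  1: ids {19} → COUNT(*)=1
  2: ids {8} → COUNT(*)=1
  3: ids {1, 10, 13, 15} → COUNT(*)=4
  4: ids {18} → COUNT(*)=1
  5: ids {6, 11, 16} → COUNT(*)=3

Research | 1 ; Ops | 1 ; Design | 4 ; Sales | 1 ; Marketing | 3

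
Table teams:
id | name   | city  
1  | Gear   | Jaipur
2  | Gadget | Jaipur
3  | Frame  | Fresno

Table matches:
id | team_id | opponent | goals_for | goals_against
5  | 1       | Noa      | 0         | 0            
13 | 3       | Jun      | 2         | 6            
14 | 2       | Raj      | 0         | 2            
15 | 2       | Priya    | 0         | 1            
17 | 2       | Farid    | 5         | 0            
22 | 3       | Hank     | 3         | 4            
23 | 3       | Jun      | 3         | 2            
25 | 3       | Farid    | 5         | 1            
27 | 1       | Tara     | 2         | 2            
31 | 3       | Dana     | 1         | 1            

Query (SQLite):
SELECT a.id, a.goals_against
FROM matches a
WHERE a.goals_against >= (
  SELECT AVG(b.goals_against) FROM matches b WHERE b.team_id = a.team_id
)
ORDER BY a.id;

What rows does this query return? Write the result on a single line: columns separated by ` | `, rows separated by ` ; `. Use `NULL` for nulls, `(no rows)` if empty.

13 | 6 ; 14 | 2 ; 15 | 1 ; 22 | 4 ; 27 | 2

For each matches row a, compute AVG(goals_against) over rows sharing a.team_id.
Keep row a if a.goals_against >= that per-group AVG.
  team_id=1: AVG(goals_against) = 1.0
  team_id=2: AVG(goals_against) = 1.0
  team_id=3: AVG(goals_against) = 2.8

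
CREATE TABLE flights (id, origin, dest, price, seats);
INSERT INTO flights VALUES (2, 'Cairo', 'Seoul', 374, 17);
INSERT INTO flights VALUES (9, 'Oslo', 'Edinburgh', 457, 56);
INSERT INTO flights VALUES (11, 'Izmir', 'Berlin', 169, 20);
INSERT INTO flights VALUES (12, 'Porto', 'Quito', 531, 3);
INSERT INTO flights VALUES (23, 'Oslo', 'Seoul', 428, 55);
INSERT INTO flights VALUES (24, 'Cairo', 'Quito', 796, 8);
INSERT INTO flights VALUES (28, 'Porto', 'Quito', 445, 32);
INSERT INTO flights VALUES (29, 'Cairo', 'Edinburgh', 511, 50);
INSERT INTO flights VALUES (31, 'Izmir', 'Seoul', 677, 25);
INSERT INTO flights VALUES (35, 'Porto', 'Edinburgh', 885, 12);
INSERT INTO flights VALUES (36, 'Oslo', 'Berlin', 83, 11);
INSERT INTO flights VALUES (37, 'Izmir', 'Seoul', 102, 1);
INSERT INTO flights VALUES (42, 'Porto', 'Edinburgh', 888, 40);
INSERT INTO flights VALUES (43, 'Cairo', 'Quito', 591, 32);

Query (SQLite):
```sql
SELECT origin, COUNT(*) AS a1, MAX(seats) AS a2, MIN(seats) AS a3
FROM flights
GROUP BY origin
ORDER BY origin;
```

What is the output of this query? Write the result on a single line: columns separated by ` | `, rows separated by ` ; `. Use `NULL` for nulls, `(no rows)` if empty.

Group flights by origin.
Per group compute: COUNT(*), MAX(seats), MIN(seats).
  Cairo: ids {2, 24, 29, 43} → COUNT(*)=4, MAX(seats)=50, MIN(seats)=8
  Izmir: ids {11, 31, 37} → COUNT(*)=3, MAX(seats)=25, MIN(seats)=1
  Oslo: ids {9, 23, 36} → COUNT(*)=3, MAX(seats)=56, MIN(seats)=11
  Porto: ids {12, 28, 35, 42} → COUNT(*)=4, MAX(seats)=40, MIN(seats)=3

Cairo | 4 | 50 | 8 ; Izmir | 3 | 25 | 1 ; Oslo | 3 | 56 | 11 ; Porto | 4 | 40 | 3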